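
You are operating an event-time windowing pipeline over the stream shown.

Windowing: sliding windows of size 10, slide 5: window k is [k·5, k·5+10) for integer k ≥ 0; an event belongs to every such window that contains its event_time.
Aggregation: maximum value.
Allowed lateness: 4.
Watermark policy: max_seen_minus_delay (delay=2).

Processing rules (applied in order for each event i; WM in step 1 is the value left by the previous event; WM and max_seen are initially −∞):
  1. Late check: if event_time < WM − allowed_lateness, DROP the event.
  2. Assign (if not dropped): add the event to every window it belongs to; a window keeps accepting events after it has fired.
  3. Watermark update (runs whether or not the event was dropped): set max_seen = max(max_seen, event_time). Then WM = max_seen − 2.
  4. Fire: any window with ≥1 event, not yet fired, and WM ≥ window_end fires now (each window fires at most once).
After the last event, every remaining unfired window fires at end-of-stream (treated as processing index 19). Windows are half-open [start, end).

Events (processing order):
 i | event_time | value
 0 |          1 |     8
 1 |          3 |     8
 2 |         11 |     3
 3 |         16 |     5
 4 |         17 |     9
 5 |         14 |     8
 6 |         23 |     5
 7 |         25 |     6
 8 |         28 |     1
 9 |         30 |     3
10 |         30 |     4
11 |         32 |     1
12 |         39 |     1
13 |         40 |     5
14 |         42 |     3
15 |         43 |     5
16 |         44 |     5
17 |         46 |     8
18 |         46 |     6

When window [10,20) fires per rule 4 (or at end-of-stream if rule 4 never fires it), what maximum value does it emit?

i=0 t=1 v=8: → [0,10); WM=-1
i=1 t=3 v=8: → [0,10); WM=1
i=2 t=11 v=3: → [10,20),[5,15); WM=9
i=3 t=16 v=5: → [15,25),[10,20); WM=14; [0,10) fires=8
i=4 t=17 v=9: → [15,25),[10,20); WM=15; [5,15) fires=3
i=5 t=14 v=8: → [10,20),[5,15); WM=15
i=6 t=23 v=5: → [20,30),[15,25); WM=21; [10,20) fires=9
i=7 t=25 v=6: → [25,35),[20,30); WM=23
i=8 t=28 v=1: → [25,35),[20,30); WM=26; [15,25) fires=9
i=9 t=30 v=3: → [30,40),[25,35); WM=28
i=10 t=30 v=4: → [30,40),[25,35); WM=28
i=11 t=32 v=1: → [30,40),[25,35); WM=30; [20,30) fires=6
i=12 t=39 v=1: → [35,45),[30,40); WM=37; [25,35) fires=6
i=13 t=40 v=5: → [40,50),[35,45); WM=38
i=14 t=42 v=3: → [40,50),[35,45); WM=40; [30,40) fires=4
i=15 t=43 v=5: → [40,50),[35,45); WM=41
i=16 t=44 v=5: → [40,50),[35,45); WM=42
i=17 t=46 v=8: → [45,55),[40,50); WM=44
i=18 t=46 v=6: → [45,55),[40,50); WM=44

9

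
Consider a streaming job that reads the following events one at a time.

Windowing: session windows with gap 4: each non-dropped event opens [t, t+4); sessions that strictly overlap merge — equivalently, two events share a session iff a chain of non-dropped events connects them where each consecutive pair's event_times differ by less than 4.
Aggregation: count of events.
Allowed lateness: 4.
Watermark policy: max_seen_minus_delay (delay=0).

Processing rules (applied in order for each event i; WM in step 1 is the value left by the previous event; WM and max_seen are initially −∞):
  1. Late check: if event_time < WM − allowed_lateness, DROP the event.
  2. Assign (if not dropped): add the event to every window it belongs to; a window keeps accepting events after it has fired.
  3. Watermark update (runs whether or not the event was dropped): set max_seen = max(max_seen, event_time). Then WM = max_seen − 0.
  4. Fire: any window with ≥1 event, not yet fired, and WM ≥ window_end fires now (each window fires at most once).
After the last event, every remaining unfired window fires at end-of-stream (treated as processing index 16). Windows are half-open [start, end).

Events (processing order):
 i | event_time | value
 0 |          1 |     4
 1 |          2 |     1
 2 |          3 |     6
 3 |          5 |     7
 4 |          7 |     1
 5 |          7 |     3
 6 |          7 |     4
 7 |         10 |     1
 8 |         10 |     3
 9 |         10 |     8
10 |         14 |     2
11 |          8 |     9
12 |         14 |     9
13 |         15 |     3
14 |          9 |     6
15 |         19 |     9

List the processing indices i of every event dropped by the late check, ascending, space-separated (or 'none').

11 14

i=0 t=1 v=4: → [1,5); WM=1
i=1 t=2 v=1: → [1,6); WM=2
i=2 t=3 v=6: → [1,7); WM=3
i=3 t=5 v=7: → [1,9); WM=5
i=4 t=7 v=1: → [1,11); WM=7
i=5 t=7 v=3: → [1,11); WM=7
i=6 t=7 v=4: → [1,11); WM=7
i=7 t=10 v=1: → [1,14); WM=10
i=8 t=10 v=3: → [1,14); WM=10
i=9 t=10 v=8: → [1,14); WM=10
i=10 t=14 v=2: → [14,18); WM=14
i=11 t=8 v=9: DROP (t<14-4); WM=14
i=12 t=14 v=9: → [14,18); WM=14
i=13 t=15 v=3: → [14,19); WM=15
i=14 t=9 v=6: DROP (t<15-4); WM=15
i=15 t=19 v=9: → [19,23); WM=19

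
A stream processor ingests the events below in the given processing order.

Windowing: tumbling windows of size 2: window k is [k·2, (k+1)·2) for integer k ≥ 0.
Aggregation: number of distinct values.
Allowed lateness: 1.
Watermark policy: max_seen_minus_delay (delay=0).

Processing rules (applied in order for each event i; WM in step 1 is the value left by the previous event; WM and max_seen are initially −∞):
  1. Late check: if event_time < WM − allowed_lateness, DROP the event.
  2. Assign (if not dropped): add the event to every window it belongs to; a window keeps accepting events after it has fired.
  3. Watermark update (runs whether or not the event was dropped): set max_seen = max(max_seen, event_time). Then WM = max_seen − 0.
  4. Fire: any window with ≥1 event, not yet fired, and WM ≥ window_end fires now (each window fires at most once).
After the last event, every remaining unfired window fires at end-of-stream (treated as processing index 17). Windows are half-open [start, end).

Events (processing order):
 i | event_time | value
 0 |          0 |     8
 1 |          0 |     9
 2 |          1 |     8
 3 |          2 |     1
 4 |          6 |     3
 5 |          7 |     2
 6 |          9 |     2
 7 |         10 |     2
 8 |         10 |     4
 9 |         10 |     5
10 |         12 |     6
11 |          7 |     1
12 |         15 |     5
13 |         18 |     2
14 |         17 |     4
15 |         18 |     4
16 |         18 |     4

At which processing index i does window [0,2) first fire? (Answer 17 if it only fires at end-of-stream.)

i=0 t=0 v=8: → [0,2); WM=0
i=1 t=0 v=9: → [0,2); WM=0
i=2 t=1 v=8: → [0,2); WM=1
i=3 t=2 v=1: → [2,4); WM=2; [0,2) fires=2
i=4 t=6 v=3: → [6,8); WM=6; [2,4) fires=1
i=5 t=7 v=2: → [6,8); WM=7
i=6 t=9 v=2: → [8,10); WM=9; [6,8) fires=2
i=7 t=10 v=2: → [10,12); WM=10; [8,10) fires=1
i=8 t=10 v=4: → [10,12); WM=10
i=9 t=10 v=5: → [10,12); WM=10
i=10 t=12 v=6: → [12,14); WM=12; [10,12) fires=3
i=11 t=7 v=1: DROP (t<12-1); WM=12
i=12 t=15 v=5: → [14,16); WM=15; [12,14) fires=1
i=13 t=18 v=2: → [18,20); WM=18; [14,16) fires=1
i=14 t=17 v=4: → [16,18); WM=18; [16,18) fires=1
i=15 t=18 v=4: → [18,20); WM=18
i=16 t=18 v=4: → [18,20); WM=18

3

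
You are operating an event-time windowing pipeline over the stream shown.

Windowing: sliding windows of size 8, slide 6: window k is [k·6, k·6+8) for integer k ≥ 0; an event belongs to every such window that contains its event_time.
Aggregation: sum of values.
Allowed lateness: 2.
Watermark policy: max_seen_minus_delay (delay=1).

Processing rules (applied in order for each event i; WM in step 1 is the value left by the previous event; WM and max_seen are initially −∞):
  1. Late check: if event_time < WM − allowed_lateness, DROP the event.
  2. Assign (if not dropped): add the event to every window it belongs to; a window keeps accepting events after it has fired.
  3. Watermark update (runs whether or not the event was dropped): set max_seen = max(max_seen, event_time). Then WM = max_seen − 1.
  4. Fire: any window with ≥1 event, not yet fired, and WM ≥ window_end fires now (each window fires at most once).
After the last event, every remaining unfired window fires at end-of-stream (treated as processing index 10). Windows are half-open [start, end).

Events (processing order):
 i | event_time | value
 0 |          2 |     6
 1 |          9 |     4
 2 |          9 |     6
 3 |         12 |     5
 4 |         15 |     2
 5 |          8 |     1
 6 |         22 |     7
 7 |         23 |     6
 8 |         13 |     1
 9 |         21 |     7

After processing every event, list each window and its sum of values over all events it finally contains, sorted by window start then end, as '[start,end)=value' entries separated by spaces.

i=0 t=2 v=6: → [0,8); WM=1
i=1 t=9 v=4: → [6,14); WM=8; [0,8) fires=6
i=2 t=9 v=6: → [6,14); WM=8
i=3 t=12 v=5: → [12,20),[6,14); WM=11
i=4 t=15 v=2: → [12,20); WM=14; [6,14) fires=15
i=5 t=8 v=1: DROP (t<14-2); WM=14
i=6 t=22 v=7: → [18,26); WM=21; [12,20) fires=7
i=7 t=23 v=6: → [18,26); WM=22
i=8 t=13 v=1: DROP (t<22-2); WM=22
i=9 t=21 v=7: → [18,26); WM=22

[0,8)=6 [6,14)=15 [12,20)=7 [18,26)=20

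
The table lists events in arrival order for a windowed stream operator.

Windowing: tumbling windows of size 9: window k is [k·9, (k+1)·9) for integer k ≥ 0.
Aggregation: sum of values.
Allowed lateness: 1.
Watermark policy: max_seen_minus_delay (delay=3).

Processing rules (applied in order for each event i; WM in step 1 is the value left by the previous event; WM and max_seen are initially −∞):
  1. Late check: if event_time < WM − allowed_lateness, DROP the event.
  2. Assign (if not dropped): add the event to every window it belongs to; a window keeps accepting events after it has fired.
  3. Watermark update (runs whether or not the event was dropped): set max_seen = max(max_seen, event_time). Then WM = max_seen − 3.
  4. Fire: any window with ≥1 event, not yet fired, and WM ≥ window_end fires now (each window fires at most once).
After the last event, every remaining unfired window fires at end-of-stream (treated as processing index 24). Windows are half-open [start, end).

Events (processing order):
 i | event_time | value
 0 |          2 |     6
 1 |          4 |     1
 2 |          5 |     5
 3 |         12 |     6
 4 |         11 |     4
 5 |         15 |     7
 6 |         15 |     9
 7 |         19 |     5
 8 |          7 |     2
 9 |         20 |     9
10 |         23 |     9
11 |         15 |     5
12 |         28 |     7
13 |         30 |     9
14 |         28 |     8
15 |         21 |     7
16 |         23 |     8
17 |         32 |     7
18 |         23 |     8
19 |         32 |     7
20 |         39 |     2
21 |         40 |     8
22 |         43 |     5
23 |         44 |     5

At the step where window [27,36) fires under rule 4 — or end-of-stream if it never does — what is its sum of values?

38

i=0 t=2 v=6: → [0,9); WM=-1
i=1 t=4 v=1: → [0,9); WM=1
i=2 t=5 v=5: → [0,9); WM=2
i=3 t=12 v=6: → [9,18); WM=9; [0,9) fires=12
i=4 t=11 v=4: → [9,18); WM=9
i=5 t=15 v=7: → [9,18); WM=12
i=6 t=15 v=9: → [9,18); WM=12
i=7 t=19 v=5: → [18,27); WM=16
i=8 t=7 v=2: DROP (t<16-1); WM=16
i=9 t=20 v=9: → [18,27); WM=17
i=10 t=23 v=9: → [18,27); WM=20; [9,18) fires=26
i=11 t=15 v=5: DROP (t<20-1); WM=20
i=12 t=28 v=7: → [27,36); WM=25
i=13 t=30 v=9: → [27,36); WM=27; [18,27) fires=23
i=14 t=28 v=8: → [27,36); WM=27
i=15 t=21 v=7: DROP (t<27-1); WM=27
i=16 t=23 v=8: DROP (t<27-1); WM=27
i=17 t=32 v=7: → [27,36); WM=29
i=18 t=23 v=8: DROP (t<29-1); WM=29
i=19 t=32 v=7: → [27,36); WM=29
i=20 t=39 v=2: → [36,45); WM=36; [27,36) fires=38
i=21 t=40 v=8: → [36,45); WM=37
i=22 t=43 v=5: → [36,45); WM=40
i=23 t=44 v=5: → [36,45); WM=41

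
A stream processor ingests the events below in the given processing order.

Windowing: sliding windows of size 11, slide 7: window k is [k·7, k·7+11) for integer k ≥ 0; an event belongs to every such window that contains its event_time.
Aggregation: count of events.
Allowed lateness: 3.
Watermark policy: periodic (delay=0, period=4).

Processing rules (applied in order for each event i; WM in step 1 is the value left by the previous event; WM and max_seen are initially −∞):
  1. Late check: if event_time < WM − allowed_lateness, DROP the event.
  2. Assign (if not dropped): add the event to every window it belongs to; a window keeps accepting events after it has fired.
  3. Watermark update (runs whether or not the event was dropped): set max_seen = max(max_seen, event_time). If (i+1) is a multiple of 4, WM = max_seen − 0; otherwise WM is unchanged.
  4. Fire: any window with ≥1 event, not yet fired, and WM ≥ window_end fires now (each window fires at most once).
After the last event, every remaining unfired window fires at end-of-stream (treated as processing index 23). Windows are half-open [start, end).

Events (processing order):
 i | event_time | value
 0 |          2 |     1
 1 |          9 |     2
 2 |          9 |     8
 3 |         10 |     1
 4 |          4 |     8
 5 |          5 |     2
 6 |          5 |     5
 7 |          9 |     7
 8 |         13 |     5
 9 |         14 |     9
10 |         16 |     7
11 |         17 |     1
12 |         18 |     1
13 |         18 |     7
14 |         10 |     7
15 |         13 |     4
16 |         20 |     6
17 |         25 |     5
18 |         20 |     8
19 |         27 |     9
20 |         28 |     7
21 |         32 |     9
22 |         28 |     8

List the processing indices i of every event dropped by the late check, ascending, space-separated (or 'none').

4 5 6 14 15

i=0 t=2 v=1: → [0,11); WM=−∞
i=1 t=9 v=2: → [7,18),[0,11); WM=−∞
i=2 t=9 v=8: → [7,18),[0,11); WM=−∞
i=3 t=10 v=1: → [7,18),[0,11); WM=10
i=4 t=4 v=8: DROP (t<10-3); WM=10
i=5 t=5 v=2: DROP (t<10-3); WM=10
i=6 t=5 v=5: DROP (t<10-3); WM=10
i=7 t=9 v=7: → [7,18),[0,11); WM=10
i=8 t=13 v=5: → [7,18); WM=10
i=9 t=14 v=9: → [14,25),[7,18); WM=10
i=10 t=16 v=7: → [14,25),[7,18); WM=10
i=11 t=17 v=1: → [14,25),[7,18); WM=17; [0,11) fires=5
i=12 t=18 v=1: → [14,25); WM=17
i=13 t=18 v=7: → [14,25); WM=17
i=14 t=10 v=7: DROP (t<17-3); WM=17
i=15 t=13 v=4: DROP (t<17-3); WM=18; [7,18) fires=8
i=16 t=20 v=6: → [14,25); WM=18
i=17 t=25 v=5: → [21,32); WM=18
i=18 t=20 v=8: → [14,25); WM=18
i=19 t=27 v=9: → [21,32); WM=27; [14,25) fires=7
i=20 t=28 v=7: → [28,39),[21,32); WM=27
i=21 t=32 v=9: → [28,39); WM=27
i=22 t=28 v=8: → [28,39),[21,32); WM=27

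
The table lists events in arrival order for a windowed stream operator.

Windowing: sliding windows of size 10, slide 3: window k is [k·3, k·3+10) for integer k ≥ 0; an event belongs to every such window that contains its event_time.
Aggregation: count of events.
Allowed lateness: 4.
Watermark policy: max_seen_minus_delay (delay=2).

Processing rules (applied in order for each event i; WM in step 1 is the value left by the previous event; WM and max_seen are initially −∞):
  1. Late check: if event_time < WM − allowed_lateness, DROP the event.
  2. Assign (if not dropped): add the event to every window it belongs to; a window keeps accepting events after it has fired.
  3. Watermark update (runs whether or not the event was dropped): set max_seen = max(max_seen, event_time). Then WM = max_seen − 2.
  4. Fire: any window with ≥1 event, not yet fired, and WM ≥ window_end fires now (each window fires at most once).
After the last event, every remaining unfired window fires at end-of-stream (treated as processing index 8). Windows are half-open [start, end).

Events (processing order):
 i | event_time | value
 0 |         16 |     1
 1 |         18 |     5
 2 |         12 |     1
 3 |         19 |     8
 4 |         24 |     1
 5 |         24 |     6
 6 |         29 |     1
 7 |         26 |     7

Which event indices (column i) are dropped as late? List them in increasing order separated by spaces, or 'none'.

none

i=0 t=16 v=1: → [15,25),[12,22),[9,19); WM=14
i=1 t=18 v=5: → [18,28),[15,25),[12,22),[9,19); WM=16
i=2 t=12 v=1: → [12,22),[9,19),[6,16),[3,13); WM=16; [3,13) fires=1 [6,16) fires=1
i=3 t=19 v=8: → [18,28),[15,25),[12,22); WM=17
i=4 t=24 v=1: → [24,34),[21,31),[18,28),[15,25); WM=22; [9,19) fires=3 [12,22) fires=4
i=5 t=24 v=6: → [24,34),[21,31),[18,28),[15,25); WM=22
i=6 t=29 v=1: → [27,37),[24,34),[21,31); WM=27; [15,25) fires=5
i=7 t=26 v=7: → [24,34),[21,31),[18,28); WM=27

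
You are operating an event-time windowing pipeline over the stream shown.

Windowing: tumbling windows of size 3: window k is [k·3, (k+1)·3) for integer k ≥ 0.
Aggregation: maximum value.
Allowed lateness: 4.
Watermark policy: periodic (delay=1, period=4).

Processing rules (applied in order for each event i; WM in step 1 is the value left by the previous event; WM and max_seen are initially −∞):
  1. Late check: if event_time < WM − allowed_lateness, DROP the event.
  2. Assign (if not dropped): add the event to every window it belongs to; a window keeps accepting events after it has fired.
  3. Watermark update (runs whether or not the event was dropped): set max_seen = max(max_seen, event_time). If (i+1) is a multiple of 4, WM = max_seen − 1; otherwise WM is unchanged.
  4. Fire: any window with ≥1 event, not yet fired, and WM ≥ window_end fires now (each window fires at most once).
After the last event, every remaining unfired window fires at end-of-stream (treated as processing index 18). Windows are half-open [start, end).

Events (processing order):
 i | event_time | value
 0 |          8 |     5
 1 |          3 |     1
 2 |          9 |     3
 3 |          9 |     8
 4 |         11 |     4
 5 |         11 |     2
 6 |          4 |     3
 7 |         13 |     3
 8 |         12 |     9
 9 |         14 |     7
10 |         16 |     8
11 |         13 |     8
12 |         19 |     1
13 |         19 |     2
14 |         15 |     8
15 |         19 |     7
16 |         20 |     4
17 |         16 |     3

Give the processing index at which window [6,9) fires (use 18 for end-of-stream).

7

i=0 t=8 v=5: → [6,9); WM=−∞
i=1 t=3 v=1: → [3,6); WM=−∞
i=2 t=9 v=3: → [9,12); WM=−∞
i=3 t=9 v=8: → [9,12); WM=8; [3,6) fires=1
i=4 t=11 v=4: → [9,12); WM=8
i=5 t=11 v=2: → [9,12); WM=8
i=6 t=4 v=3: → [3,6); WM=8
i=7 t=13 v=3: → [12,15); WM=12; [6,9) fires=5 [9,12) fires=8
i=8 t=12 v=9: → [12,15); WM=12
i=9 t=14 v=7: → [12,15); WM=12
i=10 t=16 v=8: → [15,18); WM=12
i=11 t=13 v=8: → [12,15); WM=15; [12,15) fires=9
i=12 t=19 v=1: → [18,21); WM=15
i=13 t=19 v=2: → [18,21); WM=15
i=14 t=15 v=8: → [15,18); WM=15
i=15 t=19 v=7: → [18,21); WM=18; [15,18) fires=8
i=16 t=20 v=4: → [18,21); WM=18
i=17 t=16 v=3: → [15,18); WM=18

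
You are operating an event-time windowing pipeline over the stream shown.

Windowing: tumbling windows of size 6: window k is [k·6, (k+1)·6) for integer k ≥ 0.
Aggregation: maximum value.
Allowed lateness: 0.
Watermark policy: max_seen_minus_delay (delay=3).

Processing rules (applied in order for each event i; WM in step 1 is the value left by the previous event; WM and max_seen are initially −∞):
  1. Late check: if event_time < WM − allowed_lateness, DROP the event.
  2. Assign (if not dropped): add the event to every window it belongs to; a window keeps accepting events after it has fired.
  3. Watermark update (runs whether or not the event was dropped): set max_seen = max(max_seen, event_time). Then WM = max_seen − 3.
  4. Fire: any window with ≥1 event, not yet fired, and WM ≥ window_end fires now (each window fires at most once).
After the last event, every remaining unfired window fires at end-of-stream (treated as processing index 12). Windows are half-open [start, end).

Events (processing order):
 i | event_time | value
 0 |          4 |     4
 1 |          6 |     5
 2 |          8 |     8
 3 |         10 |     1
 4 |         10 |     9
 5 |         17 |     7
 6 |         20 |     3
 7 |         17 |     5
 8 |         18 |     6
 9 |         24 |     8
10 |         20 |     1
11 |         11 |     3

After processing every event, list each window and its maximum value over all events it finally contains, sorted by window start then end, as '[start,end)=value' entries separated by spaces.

[0,6)=4 [6,12)=9 [12,18)=7 [18,24)=6 [24,30)=8

i=0 t=4 v=4: → [0,6); WM=1
i=1 t=6 v=5: → [6,12); WM=3
i=2 t=8 v=8: → [6,12); WM=5
i=3 t=10 v=1: → [6,12); WM=7; [0,6) fires=4
i=4 t=10 v=9: → [6,12); WM=7
i=5 t=17 v=7: → [12,18); WM=14; [6,12) fires=9
i=6 t=20 v=3: → [18,24); WM=17
i=7 t=17 v=5: → [12,18); WM=17
i=8 t=18 v=6: → [18,24); WM=17
i=9 t=24 v=8: → [24,30); WM=21; [12,18) fires=7
i=10 t=20 v=1: DROP (t<21-0); WM=21
i=11 t=11 v=3: DROP (t<21-0); WM=21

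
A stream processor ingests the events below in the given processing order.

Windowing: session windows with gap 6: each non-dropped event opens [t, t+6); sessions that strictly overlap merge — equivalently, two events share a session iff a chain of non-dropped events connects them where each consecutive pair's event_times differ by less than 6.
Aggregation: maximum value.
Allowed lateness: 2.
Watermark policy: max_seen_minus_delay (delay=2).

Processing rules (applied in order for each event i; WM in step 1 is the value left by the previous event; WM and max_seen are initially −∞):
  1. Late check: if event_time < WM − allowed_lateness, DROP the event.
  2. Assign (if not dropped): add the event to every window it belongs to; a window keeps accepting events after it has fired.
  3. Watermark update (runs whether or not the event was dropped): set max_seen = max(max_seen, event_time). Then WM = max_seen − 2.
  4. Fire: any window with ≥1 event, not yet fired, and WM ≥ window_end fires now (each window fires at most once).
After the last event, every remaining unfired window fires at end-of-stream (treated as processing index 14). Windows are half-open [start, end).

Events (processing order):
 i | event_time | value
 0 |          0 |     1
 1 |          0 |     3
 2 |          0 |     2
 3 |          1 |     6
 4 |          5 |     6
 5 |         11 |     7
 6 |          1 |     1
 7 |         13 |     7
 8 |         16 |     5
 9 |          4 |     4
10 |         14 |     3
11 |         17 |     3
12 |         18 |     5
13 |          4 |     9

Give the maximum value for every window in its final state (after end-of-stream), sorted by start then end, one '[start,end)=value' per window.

[0,11)=6 [11,24)=7

i=0 t=0 v=1: → [0,6); WM=-2
i=1 t=0 v=3: → [0,6); WM=-2
i=2 t=0 v=2: → [0,6); WM=-2
i=3 t=1 v=6: → [0,7); WM=-1
i=4 t=5 v=6: → [0,11); WM=3
i=5 t=11 v=7: → [11,17); WM=9
i=6 t=1 v=1: DROP (t<9-2); WM=9
i=7 t=13 v=7: → [11,19); WM=11
i=8 t=16 v=5: → [11,22); WM=14
i=9 t=4 v=4: DROP (t<14-2); WM=14
i=10 t=14 v=3: → [11,22); WM=14
i=11 t=17 v=3: → [11,23); WM=15
i=12 t=18 v=5: → [11,24); WM=16
i=13 t=4 v=9: DROP (t<16-2); WM=16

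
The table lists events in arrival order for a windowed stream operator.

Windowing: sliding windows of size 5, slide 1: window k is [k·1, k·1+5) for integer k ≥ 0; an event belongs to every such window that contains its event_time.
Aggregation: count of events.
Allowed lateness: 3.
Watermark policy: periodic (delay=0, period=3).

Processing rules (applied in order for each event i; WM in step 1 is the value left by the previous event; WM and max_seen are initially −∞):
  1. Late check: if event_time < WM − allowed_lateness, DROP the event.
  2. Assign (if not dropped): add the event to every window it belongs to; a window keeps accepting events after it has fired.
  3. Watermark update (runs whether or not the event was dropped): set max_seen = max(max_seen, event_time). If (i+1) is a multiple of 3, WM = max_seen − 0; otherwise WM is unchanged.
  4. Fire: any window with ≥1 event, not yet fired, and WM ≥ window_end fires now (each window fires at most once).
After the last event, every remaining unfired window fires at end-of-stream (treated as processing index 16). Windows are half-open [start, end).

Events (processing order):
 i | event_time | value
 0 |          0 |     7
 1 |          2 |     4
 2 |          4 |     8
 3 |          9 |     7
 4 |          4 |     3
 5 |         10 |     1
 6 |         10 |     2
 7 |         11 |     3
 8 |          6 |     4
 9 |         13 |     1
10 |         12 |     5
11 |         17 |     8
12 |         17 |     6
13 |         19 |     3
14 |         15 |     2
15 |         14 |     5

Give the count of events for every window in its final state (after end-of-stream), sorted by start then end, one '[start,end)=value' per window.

[0,5)=4 [1,6)=3 [2,7)=3 [3,8)=2 [4,9)=2 [5,10)=1 [6,11)=3 [7,12)=4 [8,13)=5 [9,14)=6 [10,15)=5 [11,16)=4 [12,17)=3 [13,18)=4 [14,19)=3 [15,20)=4 [16,21)=3 [17,22)=3 [18,23)=1 [19,24)=1

i=0 t=0 v=7: → [0,5); WM=−∞
i=1 t=2 v=4: → [2,7),[1,6),[0,5); WM=−∞
i=2 t=4 v=8: → [4,9),[3,8),[2,7),[1,6),[0,5); WM=4
i=3 t=9 v=7: → [9,14),[8,13),[7,12),[6,11),[5,10); WM=4
i=4 t=4 v=3: → [4,9),[3,8),[2,7),[1,6),[0,5); WM=4
i=5 t=10 v=1: → [10,15),[9,14),[8,13),[7,12),[6,11); WM=10; [0,5) fires=4 [1,6) fires=3 [2,7) fires=3 [3,8) fires=2 [4,9) fires=2 [5,10) fires=1
i=6 t=10 v=2: → [10,15),[9,14),[8,13),[7,12),[6,11); WM=10
i=7 t=11 v=3: → [11,16),[10,15),[9,14),[8,13),[7,12); WM=10
i=8 t=6 v=4: DROP (t<10-3); WM=11; [6,11) fires=3
i=9 t=13 v=1: → [13,18),[12,17),[11,16),[10,15),[9,14); WM=11
i=10 t=12 v=5: → [12,17),[11,16),[10,15),[9,14),[8,13); WM=11
i=11 t=17 v=8: → [17,22),[16,21),[15,20),[14,19),[13,18); WM=17; [7,12) fires=4 [8,13) fires=5 [9,14) fires=6 [10,15) fires=5 [11,16) fires=3 [12,17) fires=2
i=12 t=17 v=6: → [17,22),[16,21),[15,20),[14,19),[13,18); WM=17
i=13 t=19 v=3: → [19,24),[18,23),[17,22),[16,21),[15,20); WM=17
i=14 t=15 v=2: → [15,20),[14,19),[13,18),[12,17),[11,16); WM=19; [13,18) fires=4 [14,19) fires=3
i=15 t=14 v=5: DROP (t<19-3); WM=19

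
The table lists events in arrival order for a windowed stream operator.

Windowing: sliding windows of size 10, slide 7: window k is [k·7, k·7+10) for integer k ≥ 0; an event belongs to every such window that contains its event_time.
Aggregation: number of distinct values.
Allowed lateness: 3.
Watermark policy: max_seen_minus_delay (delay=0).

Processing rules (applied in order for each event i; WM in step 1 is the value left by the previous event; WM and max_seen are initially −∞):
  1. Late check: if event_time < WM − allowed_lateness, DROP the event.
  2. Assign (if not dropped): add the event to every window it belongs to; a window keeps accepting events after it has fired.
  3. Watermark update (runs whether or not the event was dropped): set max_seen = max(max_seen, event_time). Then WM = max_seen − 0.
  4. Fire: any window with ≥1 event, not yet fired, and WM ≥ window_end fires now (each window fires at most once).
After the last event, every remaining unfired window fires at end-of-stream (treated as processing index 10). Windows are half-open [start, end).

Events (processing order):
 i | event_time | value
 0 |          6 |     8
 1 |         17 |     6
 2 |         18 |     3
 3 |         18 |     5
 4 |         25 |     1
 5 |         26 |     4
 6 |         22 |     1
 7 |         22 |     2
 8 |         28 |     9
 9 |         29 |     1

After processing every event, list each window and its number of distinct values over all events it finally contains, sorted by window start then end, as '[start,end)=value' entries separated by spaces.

[0,10)=1 [14,24)=3 [21,31)=3 [28,38)=2

i=0 t=6 v=8: → [0,10); WM=6
i=1 t=17 v=6: → [14,24); WM=17; [0,10) fires=1
i=2 t=18 v=3: → [14,24); WM=18
i=3 t=18 v=5: → [14,24); WM=18
i=4 t=25 v=1: → [21,31); WM=25; [14,24) fires=3
i=5 t=26 v=4: → [21,31); WM=26
i=6 t=22 v=1: DROP (t<26-3); WM=26
i=7 t=22 v=2: DROP (t<26-3); WM=26
i=8 t=28 v=9: → [28,38),[21,31); WM=28
i=9 t=29 v=1: → [28,38),[21,31); WM=29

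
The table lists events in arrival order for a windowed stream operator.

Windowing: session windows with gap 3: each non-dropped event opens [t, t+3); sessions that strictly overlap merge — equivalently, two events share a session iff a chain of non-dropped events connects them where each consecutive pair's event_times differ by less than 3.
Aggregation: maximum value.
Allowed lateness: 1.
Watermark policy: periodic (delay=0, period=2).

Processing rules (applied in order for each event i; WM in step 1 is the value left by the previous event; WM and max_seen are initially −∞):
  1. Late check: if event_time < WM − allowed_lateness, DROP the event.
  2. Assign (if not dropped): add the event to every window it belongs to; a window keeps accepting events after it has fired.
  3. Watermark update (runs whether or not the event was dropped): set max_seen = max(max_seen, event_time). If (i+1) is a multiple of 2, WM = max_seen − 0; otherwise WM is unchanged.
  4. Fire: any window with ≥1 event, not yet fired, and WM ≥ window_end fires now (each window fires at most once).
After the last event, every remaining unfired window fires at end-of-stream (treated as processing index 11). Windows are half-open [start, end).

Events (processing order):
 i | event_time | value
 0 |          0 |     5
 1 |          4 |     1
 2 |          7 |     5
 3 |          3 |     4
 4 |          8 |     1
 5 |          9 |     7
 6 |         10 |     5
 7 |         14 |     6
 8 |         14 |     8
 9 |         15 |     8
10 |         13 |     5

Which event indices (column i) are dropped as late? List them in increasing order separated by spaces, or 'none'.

i=0 t=0 v=5: → [0,3); WM=−∞
i=1 t=4 v=1: → [4,7); WM=4
i=2 t=7 v=5: → [7,10); WM=4
i=3 t=3 v=4: → [3,7); WM=7
i=4 t=8 v=1: → [7,11); WM=7
i=5 t=9 v=7: → [7,12); WM=9
i=6 t=10 v=5: → [7,13); WM=9
i=7 t=14 v=6: → [14,17); WM=14
i=8 t=14 v=8: → [14,17); WM=14
i=9 t=15 v=8: → [14,18); WM=15
i=10 t=13 v=5: DROP (t<15-1); WM=15

10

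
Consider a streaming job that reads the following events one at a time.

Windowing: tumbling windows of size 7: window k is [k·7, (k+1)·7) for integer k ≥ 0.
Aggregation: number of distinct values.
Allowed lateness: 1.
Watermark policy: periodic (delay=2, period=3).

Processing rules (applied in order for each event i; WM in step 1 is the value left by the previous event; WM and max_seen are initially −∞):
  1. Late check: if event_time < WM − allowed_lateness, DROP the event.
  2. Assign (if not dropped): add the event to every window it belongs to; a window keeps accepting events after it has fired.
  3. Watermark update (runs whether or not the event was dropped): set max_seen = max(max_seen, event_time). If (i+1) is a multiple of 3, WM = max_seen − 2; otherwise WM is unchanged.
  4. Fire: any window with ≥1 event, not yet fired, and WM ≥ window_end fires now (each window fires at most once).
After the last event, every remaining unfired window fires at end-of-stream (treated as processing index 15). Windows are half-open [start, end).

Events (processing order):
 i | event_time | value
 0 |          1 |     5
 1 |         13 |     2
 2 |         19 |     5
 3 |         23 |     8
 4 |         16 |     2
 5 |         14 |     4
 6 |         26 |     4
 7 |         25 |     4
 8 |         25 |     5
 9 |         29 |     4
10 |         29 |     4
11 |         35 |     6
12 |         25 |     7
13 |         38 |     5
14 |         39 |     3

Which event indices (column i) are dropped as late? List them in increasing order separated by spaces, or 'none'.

i=0 t=1 v=5: → [0,7); WM=−∞
i=1 t=13 v=2: → [7,14); WM=−∞
i=2 t=19 v=5: → [14,21); WM=17; [0,7) fires=1 [7,14) fires=1
i=3 t=23 v=8: → [21,28); WM=17
i=4 t=16 v=2: → [14,21); WM=17
i=5 t=14 v=4: DROP (t<17-1); WM=21; [14,21) fires=2
i=6 t=26 v=4: → [21,28); WM=21
i=7 t=25 v=4: → [21,28); WM=21
i=8 t=25 v=5: → [21,28); WM=24
i=9 t=29 v=4: → [28,35); WM=24
i=10 t=29 v=4: → [28,35); WM=24
i=11 t=35 v=6: → [35,42); WM=33; [21,28) fires=3
i=12 t=25 v=7: DROP (t<33-1); WM=33
i=13 t=38 v=5: → [35,42); WM=33
i=14 t=39 v=3: → [35,42); WM=37; [28,35) fires=1

5 12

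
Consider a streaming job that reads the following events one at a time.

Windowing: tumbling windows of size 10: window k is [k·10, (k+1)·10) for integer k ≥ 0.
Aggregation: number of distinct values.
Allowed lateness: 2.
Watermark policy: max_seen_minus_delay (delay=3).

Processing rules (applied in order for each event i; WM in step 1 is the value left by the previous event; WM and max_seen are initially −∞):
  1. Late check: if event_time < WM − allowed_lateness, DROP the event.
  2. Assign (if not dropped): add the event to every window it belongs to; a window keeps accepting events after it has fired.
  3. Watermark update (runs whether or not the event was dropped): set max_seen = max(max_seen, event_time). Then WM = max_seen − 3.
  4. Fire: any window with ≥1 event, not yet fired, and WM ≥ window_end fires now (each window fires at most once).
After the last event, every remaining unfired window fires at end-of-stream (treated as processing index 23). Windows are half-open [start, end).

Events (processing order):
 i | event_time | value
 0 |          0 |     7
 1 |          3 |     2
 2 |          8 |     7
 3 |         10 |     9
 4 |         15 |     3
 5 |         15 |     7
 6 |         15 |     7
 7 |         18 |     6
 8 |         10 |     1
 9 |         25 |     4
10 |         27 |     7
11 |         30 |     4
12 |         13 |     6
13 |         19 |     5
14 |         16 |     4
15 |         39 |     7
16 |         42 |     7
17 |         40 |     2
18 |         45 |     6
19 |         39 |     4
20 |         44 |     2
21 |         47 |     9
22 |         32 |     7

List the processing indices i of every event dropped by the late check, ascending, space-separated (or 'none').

i=0 t=0 v=7: → [0,10); WM=-3
i=1 t=3 v=2: → [0,10); WM=0
i=2 t=8 v=7: → [0,10); WM=5
i=3 t=10 v=9: → [10,20); WM=7
i=4 t=15 v=3: → [10,20); WM=12; [0,10) fires=2
i=5 t=15 v=7: → [10,20); WM=12
i=6 t=15 v=7: → [10,20); WM=12
i=7 t=18 v=6: → [10,20); WM=15
i=8 t=10 v=1: DROP (t<15-2); WM=15
i=9 t=25 v=4: → [20,30); WM=22; [10,20) fires=4
i=10 t=27 v=7: → [20,30); WM=24
i=11 t=30 v=4: → [30,40); WM=27
i=12 t=13 v=6: DROP (t<27-2); WM=27
i=13 t=19 v=5: DROP (t<27-2); WM=27
i=14 t=16 v=4: DROP (t<27-2); WM=27
i=15 t=39 v=7: → [30,40); WM=36; [20,30) fires=2
i=16 t=42 v=7: → [40,50); WM=39
i=17 t=40 v=2: → [40,50); WM=39
i=18 t=45 v=6: → [40,50); WM=42; [30,40) fires=2
i=19 t=39 v=4: DROP (t<42-2); WM=42
i=20 t=44 v=2: → [40,50); WM=42
i=21 t=47 v=9: → [40,50); WM=44
i=22 t=32 v=7: DROP (t<44-2); WM=44

8 12 13 14 19 22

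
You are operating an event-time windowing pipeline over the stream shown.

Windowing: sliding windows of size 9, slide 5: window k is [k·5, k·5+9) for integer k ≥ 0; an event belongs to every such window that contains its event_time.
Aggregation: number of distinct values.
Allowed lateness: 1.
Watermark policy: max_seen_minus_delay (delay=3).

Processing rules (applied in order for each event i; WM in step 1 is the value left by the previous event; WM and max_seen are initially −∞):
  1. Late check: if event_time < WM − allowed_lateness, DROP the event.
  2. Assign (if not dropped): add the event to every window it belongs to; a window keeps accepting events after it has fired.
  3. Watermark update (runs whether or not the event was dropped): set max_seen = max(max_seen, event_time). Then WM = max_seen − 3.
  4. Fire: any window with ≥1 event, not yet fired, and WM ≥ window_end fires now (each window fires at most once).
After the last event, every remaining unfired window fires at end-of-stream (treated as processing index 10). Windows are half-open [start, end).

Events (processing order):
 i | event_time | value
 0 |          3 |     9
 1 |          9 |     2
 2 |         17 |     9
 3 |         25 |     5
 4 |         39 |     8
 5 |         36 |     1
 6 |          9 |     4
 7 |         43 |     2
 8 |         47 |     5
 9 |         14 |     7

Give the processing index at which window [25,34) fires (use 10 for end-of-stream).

4

i=0 t=3 v=9: → [0,9); WM=0
i=1 t=9 v=2: → [5,14); WM=6
i=2 t=17 v=9: → [15,24),[10,19); WM=14; [0,9) fires=1 [5,14) fires=1
i=3 t=25 v=5: → [25,34),[20,29); WM=22; [10,19) fires=1
i=4 t=39 v=8: → [35,44); WM=36; [15,24) fires=1 [20,29) fires=1 [25,34) fires=1
i=5 t=36 v=1: → [35,44),[30,39); WM=36
i=6 t=9 v=4: DROP (t<36-1); WM=36
i=7 t=43 v=2: → [40,49),[35,44); WM=40; [30,39) fires=1
i=8 t=47 v=5: → [45,54),[40,49); WM=44; [35,44) fires=3
i=9 t=14 v=7: DROP (t<44-1); WM=44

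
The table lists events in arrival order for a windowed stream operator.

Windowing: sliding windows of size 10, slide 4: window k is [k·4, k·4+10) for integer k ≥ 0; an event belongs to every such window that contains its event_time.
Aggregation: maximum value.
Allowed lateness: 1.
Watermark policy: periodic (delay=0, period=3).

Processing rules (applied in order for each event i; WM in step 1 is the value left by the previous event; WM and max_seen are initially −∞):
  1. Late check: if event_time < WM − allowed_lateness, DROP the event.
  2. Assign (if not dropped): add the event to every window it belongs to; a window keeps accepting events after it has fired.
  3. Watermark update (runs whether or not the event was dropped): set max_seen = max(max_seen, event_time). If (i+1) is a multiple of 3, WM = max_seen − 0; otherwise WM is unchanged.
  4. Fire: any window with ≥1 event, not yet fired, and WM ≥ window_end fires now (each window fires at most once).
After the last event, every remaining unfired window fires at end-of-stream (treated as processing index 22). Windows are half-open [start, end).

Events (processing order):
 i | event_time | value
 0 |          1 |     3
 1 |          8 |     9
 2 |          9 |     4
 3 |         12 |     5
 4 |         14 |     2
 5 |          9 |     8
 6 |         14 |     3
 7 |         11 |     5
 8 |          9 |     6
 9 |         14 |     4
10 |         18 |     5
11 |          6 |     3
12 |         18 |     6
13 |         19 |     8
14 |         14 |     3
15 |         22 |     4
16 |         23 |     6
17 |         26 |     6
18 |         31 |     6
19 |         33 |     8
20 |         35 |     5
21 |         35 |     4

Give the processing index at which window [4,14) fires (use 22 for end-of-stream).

i=0 t=1 v=3: → [0,10); WM=−∞
i=1 t=8 v=9: → [8,18),[4,14),[0,10); WM=−∞
i=2 t=9 v=4: → [8,18),[4,14),[0,10); WM=9
i=3 t=12 v=5: → [12,22),[8,18),[4,14); WM=9
i=4 t=14 v=2: → [12,22),[8,18); WM=9
i=5 t=9 v=8: → [8,18),[4,14),[0,10); WM=14; [0,10) fires=9 [4,14) fires=9
i=6 t=14 v=3: → [12,22),[8,18); WM=14
i=7 t=11 v=5: DROP (t<14-1); WM=14
i=8 t=9 v=6: DROP (t<14-1); WM=14
i=9 t=14 v=4: → [12,22),[8,18); WM=14
i=10 t=18 v=5: → [16,26),[12,22); WM=14
i=11 t=6 v=3: DROP (t<14-1); WM=18; [8,18) fires=9
i=12 t=18 v=6: → [16,26),[12,22); WM=18
i=13 t=19 v=8: → [16,26),[12,22); WM=18
i=14 t=14 v=3: DROP (t<18-1); WM=19
i=15 t=22 v=4: → [20,30),[16,26); WM=19
i=16 t=23 v=6: → [20,30),[16,26); WM=19
i=17 t=26 v=6: → [24,34),[20,30); WM=26; [12,22) fires=8 [16,26) fires=8
i=18 t=31 v=6: → [28,38),[24,34); WM=26
i=19 t=33 v=8: → [32,42),[28,38),[24,34); WM=26
i=20 t=35 v=5: → [32,42),[28,38); WM=35; [20,30) fires=6 [24,34) fires=8
i=21 t=35 v=4: → [32,42),[28,38); WM=35

5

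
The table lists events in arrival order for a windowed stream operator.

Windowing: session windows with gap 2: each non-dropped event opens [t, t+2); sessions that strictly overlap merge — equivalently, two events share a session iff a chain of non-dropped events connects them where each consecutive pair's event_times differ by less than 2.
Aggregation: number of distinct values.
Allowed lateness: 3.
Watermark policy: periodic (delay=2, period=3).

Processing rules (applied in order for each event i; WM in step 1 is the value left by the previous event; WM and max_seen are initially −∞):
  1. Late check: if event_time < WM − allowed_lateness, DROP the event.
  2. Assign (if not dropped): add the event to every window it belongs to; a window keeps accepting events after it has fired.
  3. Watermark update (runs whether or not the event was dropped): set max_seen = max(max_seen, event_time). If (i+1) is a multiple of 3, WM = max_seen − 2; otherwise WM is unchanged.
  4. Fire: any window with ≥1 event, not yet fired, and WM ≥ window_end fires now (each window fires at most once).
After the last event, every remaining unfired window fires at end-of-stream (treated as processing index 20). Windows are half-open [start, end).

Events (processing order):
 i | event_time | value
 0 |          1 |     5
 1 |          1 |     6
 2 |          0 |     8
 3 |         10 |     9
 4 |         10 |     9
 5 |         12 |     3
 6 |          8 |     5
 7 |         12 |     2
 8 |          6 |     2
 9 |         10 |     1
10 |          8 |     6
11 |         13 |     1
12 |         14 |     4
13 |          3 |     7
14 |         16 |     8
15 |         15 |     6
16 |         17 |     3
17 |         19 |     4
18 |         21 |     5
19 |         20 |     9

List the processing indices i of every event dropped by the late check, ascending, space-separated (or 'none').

i=0 t=1 v=5: → [1,3); WM=−∞
i=1 t=1 v=6: → [1,3); WM=−∞
i=2 t=0 v=8: → [0,3); WM=-1
i=3 t=10 v=9: → [10,12); WM=-1
i=4 t=10 v=9: → [10,12); WM=-1
i=5 t=12 v=3: → [12,14); WM=10
i=6 t=8 v=5: → [8,10); WM=10
i=7 t=12 v=2: → [12,14); WM=10
i=8 t=6 v=2: DROP (t<10-3); WM=10
i=9 t=10 v=1: → [10,12); WM=10
i=10 t=8 v=6: → [8,10); WM=10
i=11 t=13 v=1: → [12,15); WM=11
i=12 t=14 v=4: → [12,16); WM=11
i=13 t=3 v=7: DROP (t<11-3); WM=11
i=14 t=16 v=8: → [16,18); WM=14
i=15 t=15 v=6: → [12,18); WM=14
i=16 t=17 v=3: → [12,19); WM=14
i=17 t=19 v=4: → [19,21); WM=17
i=18 t=21 v=5: → [21,23); WM=17
i=19 t=20 v=9: → [19,23); WM=17

8 13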